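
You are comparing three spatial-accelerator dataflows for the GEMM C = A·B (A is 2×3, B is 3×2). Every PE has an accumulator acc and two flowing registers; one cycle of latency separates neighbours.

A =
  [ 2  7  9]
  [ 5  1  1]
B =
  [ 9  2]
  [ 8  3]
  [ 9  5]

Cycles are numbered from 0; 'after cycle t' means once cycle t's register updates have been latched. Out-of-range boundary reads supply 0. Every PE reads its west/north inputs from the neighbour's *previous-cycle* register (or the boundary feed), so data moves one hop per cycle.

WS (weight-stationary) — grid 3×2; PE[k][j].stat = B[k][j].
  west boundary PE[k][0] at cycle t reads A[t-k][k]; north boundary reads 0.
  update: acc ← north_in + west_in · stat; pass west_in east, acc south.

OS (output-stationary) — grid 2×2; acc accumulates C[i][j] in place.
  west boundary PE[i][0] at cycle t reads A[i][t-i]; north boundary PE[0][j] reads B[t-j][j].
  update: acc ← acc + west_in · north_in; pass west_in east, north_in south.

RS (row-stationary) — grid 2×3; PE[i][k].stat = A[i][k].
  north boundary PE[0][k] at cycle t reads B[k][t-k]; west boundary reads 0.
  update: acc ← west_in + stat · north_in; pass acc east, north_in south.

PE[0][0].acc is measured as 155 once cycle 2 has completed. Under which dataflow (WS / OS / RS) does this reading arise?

Under WS (3×2), PE[0][0]:
  step 0 · PE0,0: acc=18; fwd→2 fwd↓18
  step 1 · PE0,0: acc=45; fwd→5 fwd↓45
  step 2 · PE0,0: acc=0; fwd→0 fwd↓0
Under OS (2×2), PE[0][0]:
  step 0 · PE0,0: acc=18; fwd→2 fwd↓9
  step 1 · PE0,0: acc=74; fwd→7 fwd↓8
  step 2 · PE0,0: acc=155; fwd→9 fwd↓9
Under RS (2×3), PE[0][0]:
  step 0 · PE0,0: acc=18; fwd→18 fwd↓9
  step 1 · PE0,0: acc=4; fwd→4 fwd↓2
  step 2 · PE0,0: acc=0; fwd→0 fwd↓0

dataflow = OS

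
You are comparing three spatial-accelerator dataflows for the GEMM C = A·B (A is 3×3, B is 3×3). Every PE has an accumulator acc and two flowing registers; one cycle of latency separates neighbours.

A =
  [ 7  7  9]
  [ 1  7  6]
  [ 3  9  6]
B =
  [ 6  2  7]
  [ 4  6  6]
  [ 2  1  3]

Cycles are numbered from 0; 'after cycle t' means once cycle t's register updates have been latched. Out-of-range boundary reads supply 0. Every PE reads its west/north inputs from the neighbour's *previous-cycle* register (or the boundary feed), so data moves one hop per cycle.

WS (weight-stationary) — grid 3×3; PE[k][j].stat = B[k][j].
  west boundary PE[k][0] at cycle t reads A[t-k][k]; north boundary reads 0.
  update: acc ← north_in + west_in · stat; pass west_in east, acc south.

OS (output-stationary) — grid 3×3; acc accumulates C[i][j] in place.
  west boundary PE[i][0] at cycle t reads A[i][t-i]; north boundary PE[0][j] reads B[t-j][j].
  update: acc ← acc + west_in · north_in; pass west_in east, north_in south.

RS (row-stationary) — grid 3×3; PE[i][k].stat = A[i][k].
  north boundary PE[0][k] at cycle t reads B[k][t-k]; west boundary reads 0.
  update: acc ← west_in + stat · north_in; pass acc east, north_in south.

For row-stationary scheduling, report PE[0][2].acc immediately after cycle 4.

RS on a 3×3 grid — tracing PE[0][2] and its feeders:
  step 0 · PE0,1: acc=0; fwd→0 fwd↓0
  step 0 · PE0,2: acc=0; fwd→0 fwd↓0
  step 1 · PE0,1: acc=70; fwd→70 fwd↓4
  step 1 · PE0,2: acc=0; fwd→0 fwd↓0
  step 2 · PE0,1: acc=56; fwd→56 fwd↓6
  step 2 · PE0,2: acc=88; fwd→88 fwd↓2
  step 3 · PE0,1: acc=91; fwd→91 fwd↓6
  step 3 · PE0,2: acc=65; fwd→65 fwd↓1
  step 4 · PE0,1: acc=0; fwd→0 fwd↓0
  step 4 · PE0,2: acc=118; fwd→118 fwd↓3

PE[0][2].acc = 118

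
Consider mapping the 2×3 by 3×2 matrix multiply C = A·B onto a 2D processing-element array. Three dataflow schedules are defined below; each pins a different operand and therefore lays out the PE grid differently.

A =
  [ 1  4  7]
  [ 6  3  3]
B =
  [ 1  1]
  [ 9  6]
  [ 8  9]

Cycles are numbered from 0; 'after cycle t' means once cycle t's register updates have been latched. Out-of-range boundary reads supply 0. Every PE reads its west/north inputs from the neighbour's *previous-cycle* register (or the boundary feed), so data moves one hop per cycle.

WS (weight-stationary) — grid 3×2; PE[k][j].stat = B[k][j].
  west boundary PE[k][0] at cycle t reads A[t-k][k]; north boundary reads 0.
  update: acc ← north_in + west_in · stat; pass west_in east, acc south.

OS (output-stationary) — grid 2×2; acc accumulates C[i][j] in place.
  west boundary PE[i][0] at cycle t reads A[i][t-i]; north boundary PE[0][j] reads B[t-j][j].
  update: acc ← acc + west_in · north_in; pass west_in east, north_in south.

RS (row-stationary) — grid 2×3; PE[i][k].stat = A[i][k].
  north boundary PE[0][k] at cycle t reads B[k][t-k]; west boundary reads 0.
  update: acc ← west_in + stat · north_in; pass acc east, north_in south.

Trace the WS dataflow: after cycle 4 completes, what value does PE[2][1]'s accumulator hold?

WS (3×2). Following PE[2][1] plus its west/north inputs:
  after 0 — PE[1][1] acc=0, pass-E 0, pass-S 0
  after 0 — PE[2][0] acc=0, pass-E 0, pass-S 0
  after 0 — PE[2][1] acc=0, pass-E 0, pass-S 0
  after 1 — PE[1][1] acc=0, pass-E 0, pass-S 0
  after 1 — PE[2][0] acc=0, pass-E 0, pass-S 0
  after 1 — PE[2][1] acc=0, pass-E 0, pass-S 0
  after 2 — PE[1][1] acc=25, pass-E 4, pass-S 25
  after 2 — PE[2][0] acc=93, pass-E 7, pass-S 93
  after 2 — PE[2][1] acc=0, pass-E 0, pass-S 0
  after 3 — PE[1][1] acc=24, pass-E 3, pass-S 24
  after 3 — PE[2][0] acc=57, pass-E 3, pass-S 57
  after 3 — PE[2][1] acc=88, pass-E 7, pass-S 88
  after 4 — PE[1][1] acc=0, pass-E 0, pass-S 0
  after 4 — PE[2][0] acc=0, pass-E 0, pass-S 0
  after 4 — PE[2][1] acc=51, pass-E 3, pass-S 51

PE[2][1].acc = 51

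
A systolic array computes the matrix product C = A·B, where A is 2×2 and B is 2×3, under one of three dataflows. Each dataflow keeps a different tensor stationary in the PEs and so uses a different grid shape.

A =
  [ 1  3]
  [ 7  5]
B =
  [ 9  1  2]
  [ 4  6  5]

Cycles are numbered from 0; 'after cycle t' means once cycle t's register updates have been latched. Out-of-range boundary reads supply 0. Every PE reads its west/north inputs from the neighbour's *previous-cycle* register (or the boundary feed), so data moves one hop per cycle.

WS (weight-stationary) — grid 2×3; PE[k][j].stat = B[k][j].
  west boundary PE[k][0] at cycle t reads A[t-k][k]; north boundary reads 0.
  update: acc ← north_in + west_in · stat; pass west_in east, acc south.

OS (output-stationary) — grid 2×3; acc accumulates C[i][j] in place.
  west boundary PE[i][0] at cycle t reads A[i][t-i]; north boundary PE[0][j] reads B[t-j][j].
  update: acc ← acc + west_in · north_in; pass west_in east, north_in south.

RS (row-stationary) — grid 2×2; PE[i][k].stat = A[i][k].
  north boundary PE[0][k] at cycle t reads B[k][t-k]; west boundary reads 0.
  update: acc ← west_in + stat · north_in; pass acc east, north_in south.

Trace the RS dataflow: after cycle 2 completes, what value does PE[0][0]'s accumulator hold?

PE[0][0].acc = 2

RS on a 2×2 grid — tracing PE[0][0] and its feeders:
  t=0 PE[0][0]: acc=9 h=9 v=9
  t=1 PE[0][0]: acc=1 h=1 v=1
  t=2 PE[0][0]: acc=2 h=2 v=2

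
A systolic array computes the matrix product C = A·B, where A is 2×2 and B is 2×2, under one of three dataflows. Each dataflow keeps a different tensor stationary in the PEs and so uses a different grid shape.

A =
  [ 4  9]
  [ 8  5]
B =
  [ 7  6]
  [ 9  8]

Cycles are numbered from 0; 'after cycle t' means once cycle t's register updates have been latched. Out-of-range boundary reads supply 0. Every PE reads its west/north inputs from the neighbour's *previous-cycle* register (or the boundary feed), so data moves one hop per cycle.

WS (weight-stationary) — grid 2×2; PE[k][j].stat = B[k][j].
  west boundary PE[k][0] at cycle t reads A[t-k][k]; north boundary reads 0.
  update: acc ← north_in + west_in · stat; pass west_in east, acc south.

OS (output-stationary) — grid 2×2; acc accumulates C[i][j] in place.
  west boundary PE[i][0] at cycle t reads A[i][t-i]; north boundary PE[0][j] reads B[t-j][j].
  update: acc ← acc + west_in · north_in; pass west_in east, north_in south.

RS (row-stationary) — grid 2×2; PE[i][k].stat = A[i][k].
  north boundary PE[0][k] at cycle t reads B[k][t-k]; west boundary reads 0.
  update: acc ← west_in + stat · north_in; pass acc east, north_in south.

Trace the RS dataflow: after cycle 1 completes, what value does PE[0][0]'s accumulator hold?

RS on a 2×2 grid — tracing PE[0][0] and its feeders:
  step 0 · PE0,0: acc=28; fwd→28 fwd↓7
  step 1 · PE0,0: acc=24; fwd→24 fwd↓6

PE[0][0].acc = 24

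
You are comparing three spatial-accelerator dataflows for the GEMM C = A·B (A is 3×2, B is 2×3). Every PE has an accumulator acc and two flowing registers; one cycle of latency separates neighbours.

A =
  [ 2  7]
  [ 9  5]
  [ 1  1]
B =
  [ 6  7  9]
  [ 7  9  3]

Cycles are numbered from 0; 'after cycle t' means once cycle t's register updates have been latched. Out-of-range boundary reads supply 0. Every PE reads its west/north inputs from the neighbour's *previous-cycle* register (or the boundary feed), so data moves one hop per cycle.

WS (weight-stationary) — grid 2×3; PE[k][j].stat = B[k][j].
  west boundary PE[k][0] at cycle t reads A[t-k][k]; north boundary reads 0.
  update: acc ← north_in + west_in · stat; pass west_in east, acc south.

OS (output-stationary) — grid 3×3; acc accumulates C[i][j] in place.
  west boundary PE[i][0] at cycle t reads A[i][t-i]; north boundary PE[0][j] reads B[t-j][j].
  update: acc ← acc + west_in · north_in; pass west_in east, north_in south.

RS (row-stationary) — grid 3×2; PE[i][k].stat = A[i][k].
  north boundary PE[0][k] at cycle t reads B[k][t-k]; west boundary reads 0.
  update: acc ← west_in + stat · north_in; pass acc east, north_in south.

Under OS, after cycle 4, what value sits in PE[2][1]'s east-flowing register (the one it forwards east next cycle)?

OS on a 3×3 grid — tracing PE[2][1] and its feeders:
  cycle 0: PE[1][1] → acc 0, east 0, south 0
  cycle 0: PE[2][0] → acc 0, east 0, south 0
  cycle 0: PE[2][1] → acc 0, east 0, south 0
  cycle 1: PE[1][1] → acc 0, east 0, south 0
  cycle 1: PE[2][0] → acc 0, east 0, south 0
  cycle 1: PE[2][1] → acc 0, east 0, south 0
  cycle 2: PE[1][1] → acc 63, east 9, south 7
  cycle 2: PE[2][0] → acc 6, east 1, south 6
  cycle 2: PE[2][1] → acc 0, east 0, south 0
  cycle 3: PE[1][1] → acc 108, east 5, south 9
  cycle 3: PE[2][0] → acc 13, east 1, south 7
  cycle 3: PE[2][1] → acc 7, east 1, south 7
  cycle 4: PE[1][1] → acc 108, east 0, south 0
  cycle 4: PE[2][0] → acc 13, east 0, south 0
  cycle 4: PE[2][1] → acc 16, east 1, south 9

register = 1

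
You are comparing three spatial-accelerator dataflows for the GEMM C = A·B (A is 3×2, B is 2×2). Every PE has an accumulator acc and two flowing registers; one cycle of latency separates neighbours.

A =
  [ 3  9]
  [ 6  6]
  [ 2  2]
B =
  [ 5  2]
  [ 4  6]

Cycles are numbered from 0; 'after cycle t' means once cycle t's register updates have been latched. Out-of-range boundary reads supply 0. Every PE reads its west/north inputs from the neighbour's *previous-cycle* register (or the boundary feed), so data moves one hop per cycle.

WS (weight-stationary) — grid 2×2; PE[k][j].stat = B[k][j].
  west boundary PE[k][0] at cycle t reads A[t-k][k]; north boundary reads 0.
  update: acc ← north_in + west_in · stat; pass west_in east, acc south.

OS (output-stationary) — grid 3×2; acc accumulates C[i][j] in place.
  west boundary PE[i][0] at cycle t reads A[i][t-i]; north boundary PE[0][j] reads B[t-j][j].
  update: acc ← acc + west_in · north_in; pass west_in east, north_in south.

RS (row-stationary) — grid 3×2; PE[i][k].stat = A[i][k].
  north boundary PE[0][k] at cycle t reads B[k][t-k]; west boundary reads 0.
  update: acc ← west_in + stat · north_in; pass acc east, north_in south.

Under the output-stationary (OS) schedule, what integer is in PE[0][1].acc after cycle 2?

OS on a 3×2 grid — tracing PE[0][1] and its feeders:
  step 0 · PE0,0: acc=15; fwd→3 fwd↓5
  step 0 · PE0,1: acc=0; fwd→0 fwd↓0
  step 1 · PE0,0: acc=51; fwd→9 fwd↓4
  step 1 · PE0,1: acc=6; fwd→3 fwd↓2
  step 2 · PE0,0: acc=51; fwd→0 fwd↓0
  step 2 · PE0,1: acc=60; fwd→9 fwd↓6

PE[0][1].acc = 60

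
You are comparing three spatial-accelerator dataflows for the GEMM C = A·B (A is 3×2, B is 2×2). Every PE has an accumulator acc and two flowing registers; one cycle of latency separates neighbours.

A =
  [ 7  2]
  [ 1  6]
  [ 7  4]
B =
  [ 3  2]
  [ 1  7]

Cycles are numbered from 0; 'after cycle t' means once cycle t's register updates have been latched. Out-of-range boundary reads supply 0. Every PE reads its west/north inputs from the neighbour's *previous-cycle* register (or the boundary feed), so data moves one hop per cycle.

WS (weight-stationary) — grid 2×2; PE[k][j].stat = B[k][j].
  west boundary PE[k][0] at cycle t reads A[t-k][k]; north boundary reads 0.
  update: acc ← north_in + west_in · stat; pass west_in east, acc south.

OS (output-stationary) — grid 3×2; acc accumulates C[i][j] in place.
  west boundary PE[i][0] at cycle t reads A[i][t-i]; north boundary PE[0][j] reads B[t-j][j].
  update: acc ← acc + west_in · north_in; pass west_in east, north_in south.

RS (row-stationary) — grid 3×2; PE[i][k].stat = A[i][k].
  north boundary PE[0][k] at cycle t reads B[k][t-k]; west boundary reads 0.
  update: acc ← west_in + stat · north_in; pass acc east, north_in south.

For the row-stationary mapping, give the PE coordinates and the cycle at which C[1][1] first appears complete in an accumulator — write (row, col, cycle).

RS — PE[1][1] is where C[1][1] collects:
  cycle 0: PE[1][1] → acc 0, east 0, south 0
  cycle 1: PE[1][1] → acc 0, east 0, south 0
  cycle 2: PE[1][1] → acc 9, east 9, south 1
  cycle 3: PE[1][1] → acc 44, east 44, south 7

(row, col, cycle) = (1, 1, 3)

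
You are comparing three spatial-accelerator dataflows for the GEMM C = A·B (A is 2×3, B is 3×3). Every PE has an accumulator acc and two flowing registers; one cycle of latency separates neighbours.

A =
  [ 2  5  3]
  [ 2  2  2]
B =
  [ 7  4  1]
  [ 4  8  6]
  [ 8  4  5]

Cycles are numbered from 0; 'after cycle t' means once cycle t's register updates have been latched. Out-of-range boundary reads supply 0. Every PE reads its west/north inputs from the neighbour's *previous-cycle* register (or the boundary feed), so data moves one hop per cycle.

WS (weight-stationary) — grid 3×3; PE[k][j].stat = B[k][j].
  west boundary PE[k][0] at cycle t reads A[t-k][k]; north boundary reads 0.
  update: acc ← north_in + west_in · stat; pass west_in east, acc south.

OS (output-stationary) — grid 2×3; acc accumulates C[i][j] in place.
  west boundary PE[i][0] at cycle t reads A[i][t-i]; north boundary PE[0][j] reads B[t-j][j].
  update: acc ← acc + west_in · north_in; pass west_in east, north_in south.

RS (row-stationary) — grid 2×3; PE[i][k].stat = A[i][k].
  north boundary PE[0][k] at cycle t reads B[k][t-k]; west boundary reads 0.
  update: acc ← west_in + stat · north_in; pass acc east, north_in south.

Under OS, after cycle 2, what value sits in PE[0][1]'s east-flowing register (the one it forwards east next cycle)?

register = 5

OS 2×3: PE[0][1] cycle-by-cycle (with neighbour feeds):
  [0] (0,0) acc=14 (h:2 v:7)
  [0] (0,1) acc=0 (h:0 v:0)
  [1] (0,0) acc=34 (h:5 v:4)
  [1] (0,1) acc=8 (h:2 v:4)
  [2] (0,0) acc=58 (h:3 v:8)
  [2] (0,1) acc=48 (h:5 v:8)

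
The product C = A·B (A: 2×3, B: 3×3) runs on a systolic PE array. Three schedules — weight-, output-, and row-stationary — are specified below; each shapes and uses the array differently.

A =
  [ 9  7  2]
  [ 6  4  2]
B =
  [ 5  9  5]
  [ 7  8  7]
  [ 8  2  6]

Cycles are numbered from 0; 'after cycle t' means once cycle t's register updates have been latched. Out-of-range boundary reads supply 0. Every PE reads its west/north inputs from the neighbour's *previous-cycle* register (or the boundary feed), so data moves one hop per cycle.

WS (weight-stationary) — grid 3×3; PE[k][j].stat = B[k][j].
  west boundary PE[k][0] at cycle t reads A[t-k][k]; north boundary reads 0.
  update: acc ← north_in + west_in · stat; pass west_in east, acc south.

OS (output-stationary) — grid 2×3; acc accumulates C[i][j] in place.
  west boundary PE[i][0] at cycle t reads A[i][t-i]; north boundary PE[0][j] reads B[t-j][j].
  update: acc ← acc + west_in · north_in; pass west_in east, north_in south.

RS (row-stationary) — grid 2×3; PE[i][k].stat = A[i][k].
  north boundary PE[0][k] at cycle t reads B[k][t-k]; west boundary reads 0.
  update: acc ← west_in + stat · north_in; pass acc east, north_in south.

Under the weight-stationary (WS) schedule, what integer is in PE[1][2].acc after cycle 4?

PE[1][2].acc = 58

WS (3×3). Following PE[1][2] plus its west/north inputs:
  [0] (0,2) acc=0 (h:0 v:0)
  [0] (1,1) acc=0 (h:0 v:0)
  [0] (1,2) acc=0 (h:0 v:0)
  [1] (0,2) acc=0 (h:0 v:0)
  [1] (1,1) acc=0 (h:0 v:0)
  [1] (1,2) acc=0 (h:0 v:0)
  [2] (0,2) acc=45 (h:9 v:45)
  [2] (1,1) acc=137 (h:7 v:137)
  [2] (1,2) acc=0 (h:0 v:0)
  [3] (0,2) acc=30 (h:6 v:30)
  [3] (1,1) acc=86 (h:4 v:86)
  [3] (1,2) acc=94 (h:7 v:94)
  [4] (0,2) acc=0 (h:0 v:0)
  [4] (1,1) acc=0 (h:0 v:0)
  [4] (1,2) acc=58 (h:4 v:58)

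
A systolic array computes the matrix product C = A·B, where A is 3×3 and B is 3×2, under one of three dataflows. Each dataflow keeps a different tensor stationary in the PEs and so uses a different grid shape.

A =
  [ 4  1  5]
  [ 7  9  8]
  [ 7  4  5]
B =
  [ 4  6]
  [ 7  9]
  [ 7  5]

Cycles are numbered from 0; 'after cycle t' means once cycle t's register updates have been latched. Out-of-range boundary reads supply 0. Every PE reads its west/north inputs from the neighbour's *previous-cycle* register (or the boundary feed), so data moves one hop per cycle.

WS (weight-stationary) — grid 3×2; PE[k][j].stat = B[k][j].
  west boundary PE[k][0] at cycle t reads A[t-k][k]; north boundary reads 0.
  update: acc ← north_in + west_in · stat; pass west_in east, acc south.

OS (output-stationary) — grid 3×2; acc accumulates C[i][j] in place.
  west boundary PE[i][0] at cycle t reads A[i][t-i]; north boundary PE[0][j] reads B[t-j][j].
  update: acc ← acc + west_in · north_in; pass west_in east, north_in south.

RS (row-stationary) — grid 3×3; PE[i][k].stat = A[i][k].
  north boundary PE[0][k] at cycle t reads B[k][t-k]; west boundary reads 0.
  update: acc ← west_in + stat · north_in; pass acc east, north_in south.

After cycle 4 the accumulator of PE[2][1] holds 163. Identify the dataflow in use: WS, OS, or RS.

WS (3×2 grid), PE[2][1]:
  0: (2,1).acc=0  regs=<0,0>
  1: (2,1).acc=0  regs=<0,0>
  2: (2,1).acc=0  regs=<0,0>
  3: (2,1).acc=58  regs=<5,58>
  4: (2,1).acc=163  regs=<8,163>
OS (3×2 grid), PE[2][1]:
  0: (2,1).acc=0  regs=<0,0>
  1: (2,1).acc=0  regs=<0,0>
  2: (2,1).acc=0  regs=<0,0>
  3: (2,1).acc=42  regs=<7,6>
  4: (2,1).acc=78  regs=<4,9>
RS (3×3 grid), PE[2][1]:
  0: (2,1).acc=0  regs=<0,0>
  1: (2,1).acc=0  regs=<0,0>
  2: (2,1).acc=0  regs=<0,0>
  3: (2,1).acc=56  regs=<56,7>
  4: (2,1).acc=78  regs=<78,9>

dataflow = WS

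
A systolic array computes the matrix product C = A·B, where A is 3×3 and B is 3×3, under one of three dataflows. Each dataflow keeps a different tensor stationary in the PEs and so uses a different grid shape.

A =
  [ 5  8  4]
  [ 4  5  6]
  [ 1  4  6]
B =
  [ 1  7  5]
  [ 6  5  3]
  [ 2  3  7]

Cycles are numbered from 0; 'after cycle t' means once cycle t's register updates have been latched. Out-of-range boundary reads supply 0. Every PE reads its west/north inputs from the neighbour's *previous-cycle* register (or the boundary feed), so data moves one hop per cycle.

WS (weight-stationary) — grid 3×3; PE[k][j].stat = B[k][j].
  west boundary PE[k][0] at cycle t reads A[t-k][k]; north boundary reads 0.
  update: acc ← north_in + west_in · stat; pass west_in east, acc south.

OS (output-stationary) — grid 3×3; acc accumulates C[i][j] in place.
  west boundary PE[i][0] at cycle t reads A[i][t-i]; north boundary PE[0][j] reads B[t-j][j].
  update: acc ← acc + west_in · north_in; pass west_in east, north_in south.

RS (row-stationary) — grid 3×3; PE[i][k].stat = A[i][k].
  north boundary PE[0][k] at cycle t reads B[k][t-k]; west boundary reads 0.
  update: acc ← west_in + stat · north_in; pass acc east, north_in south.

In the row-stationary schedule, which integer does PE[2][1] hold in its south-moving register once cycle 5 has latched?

RS on a 3×3 grid — tracing PE[2][1] and its feeders:
  @0  [1,1]  acc 0  |  →0  ↓0
  @0  [2,0]  acc 0  |  →0  ↓0
  @0  [2,1]  acc 0  |  →0  ↓0
  @1  [1,1]  acc 0  |  →0  ↓0
  @1  [2,0]  acc 0  |  →0  ↓0
  @1  [2,1]  acc 0  |  →0  ↓0
  @2  [1,1]  acc 34  |  →34  ↓6
  @2  [2,0]  acc 1  |  →1  ↓1
  @2  [2,1]  acc 0  |  →0  ↓0
  @3  [1,1]  acc 53  |  →53  ↓5
  @3  [2,0]  acc 7  |  →7  ↓7
  @3  [2,1]  acc 25  |  →25  ↓6
  @4  [1,1]  acc 35  |  →35  ↓3
  @4  [2,0]  acc 5  |  →5  ↓5
  @4  [2,1]  acc 27  |  →27  ↓5
  @5  [1,1]  acc 0  |  →0  ↓0
  @5  [2,0]  acc 0  |  →0  ↓0
  @5  [2,1]  acc 17  |  →17  ↓3

register = 3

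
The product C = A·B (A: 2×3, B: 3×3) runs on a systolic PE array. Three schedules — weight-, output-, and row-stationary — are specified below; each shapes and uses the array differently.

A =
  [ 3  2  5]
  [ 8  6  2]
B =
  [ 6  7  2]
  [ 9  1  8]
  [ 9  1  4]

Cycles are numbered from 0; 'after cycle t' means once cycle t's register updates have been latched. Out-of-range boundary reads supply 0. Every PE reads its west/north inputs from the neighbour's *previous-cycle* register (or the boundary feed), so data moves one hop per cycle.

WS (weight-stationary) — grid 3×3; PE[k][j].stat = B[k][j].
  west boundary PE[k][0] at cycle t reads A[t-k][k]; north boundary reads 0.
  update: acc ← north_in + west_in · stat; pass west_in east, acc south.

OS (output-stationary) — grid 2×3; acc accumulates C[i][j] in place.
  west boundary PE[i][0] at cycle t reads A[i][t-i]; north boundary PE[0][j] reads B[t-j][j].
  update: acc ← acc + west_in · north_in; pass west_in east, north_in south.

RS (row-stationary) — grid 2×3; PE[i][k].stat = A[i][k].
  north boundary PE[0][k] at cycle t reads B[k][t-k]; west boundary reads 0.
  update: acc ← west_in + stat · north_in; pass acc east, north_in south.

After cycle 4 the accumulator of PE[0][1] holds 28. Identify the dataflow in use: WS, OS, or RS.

Under WS (3×3), PE[0][1]:
  0: (0,1).acc=0  regs=<0,0>
  1: (0,1).acc=21  regs=<3,21>
  2: (0,1).acc=56  regs=<8,56>
  3: (0,1).acc=0  regs=<0,0>
  4: (0,1).acc=0  regs=<0,0>
Under OS (2×3), PE[0][1]:
  0: (0,1).acc=0  regs=<0,0>
  1: (0,1).acc=21  regs=<3,7>
  2: (0,1).acc=23  regs=<2,1>
  3: (0,1).acc=28  regs=<5,1>
  4: (0,1).acc=28  regs=<0,0>
Under RS (2×3), PE[0][1]:
  0: (0,1).acc=0  regs=<0,0>
  1: (0,1).acc=36  regs=<36,9>
  2: (0,1).acc=23  regs=<23,1>
  3: (0,1).acc=22  regs=<22,8>
  4: (0,1).acc=0  regs=<0,0>

dataflow = OS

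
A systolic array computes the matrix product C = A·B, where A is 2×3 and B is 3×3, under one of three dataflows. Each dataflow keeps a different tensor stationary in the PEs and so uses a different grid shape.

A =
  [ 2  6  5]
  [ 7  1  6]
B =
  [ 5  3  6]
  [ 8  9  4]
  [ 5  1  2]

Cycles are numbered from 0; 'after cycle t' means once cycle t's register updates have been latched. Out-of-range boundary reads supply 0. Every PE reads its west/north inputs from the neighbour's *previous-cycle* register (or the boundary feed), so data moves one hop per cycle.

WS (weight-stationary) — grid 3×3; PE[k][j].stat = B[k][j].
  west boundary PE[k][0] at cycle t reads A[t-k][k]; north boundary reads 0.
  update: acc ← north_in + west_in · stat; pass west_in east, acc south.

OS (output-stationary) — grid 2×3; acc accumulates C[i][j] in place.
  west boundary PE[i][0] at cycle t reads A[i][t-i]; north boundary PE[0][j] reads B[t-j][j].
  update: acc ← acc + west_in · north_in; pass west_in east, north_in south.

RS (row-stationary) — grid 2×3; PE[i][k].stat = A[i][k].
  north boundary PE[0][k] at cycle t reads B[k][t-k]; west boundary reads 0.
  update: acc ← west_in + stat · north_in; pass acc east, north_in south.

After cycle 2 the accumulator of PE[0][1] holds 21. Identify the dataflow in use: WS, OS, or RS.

dataflow = WS

WS [3×3] PE[0][1] across cycles:
  cycle 0: PE[0][1] → acc 0, east 0, south 0
  cycle 1: PE[0][1] → acc 6, east 2, south 6
  cycle 2: PE[0][1] → acc 21, east 7, south 21
OS [2×3] PE[0][1] across cycles:
  cycle 0: PE[0][1] → acc 0, east 0, south 0
  cycle 1: PE[0][1] → acc 6, east 2, south 3
  cycle 2: PE[0][1] → acc 60, east 6, south 9
RS [2×3] PE[0][1] across cycles:
  cycle 0: PE[0][1] → acc 0, east 0, south 0
  cycle 1: PE[0][1] → acc 58, east 58, south 8
  cycle 2: PE[0][1] → acc 60, east 60, south 9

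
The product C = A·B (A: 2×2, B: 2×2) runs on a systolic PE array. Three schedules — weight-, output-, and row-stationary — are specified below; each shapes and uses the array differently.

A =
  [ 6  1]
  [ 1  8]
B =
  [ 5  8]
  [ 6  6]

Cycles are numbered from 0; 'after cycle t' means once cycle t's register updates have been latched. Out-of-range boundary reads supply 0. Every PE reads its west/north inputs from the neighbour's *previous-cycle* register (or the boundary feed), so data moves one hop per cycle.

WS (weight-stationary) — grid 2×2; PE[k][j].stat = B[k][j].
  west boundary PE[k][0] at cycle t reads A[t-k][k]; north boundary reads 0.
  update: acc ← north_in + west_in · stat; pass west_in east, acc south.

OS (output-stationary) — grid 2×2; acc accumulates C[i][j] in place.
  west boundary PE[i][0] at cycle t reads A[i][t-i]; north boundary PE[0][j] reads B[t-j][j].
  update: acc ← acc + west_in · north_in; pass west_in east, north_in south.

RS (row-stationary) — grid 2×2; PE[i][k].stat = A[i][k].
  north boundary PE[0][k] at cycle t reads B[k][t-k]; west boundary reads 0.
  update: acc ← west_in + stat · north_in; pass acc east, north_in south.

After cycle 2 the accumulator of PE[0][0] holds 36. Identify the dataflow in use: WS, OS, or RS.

Under WS (2×2), PE[0][0]:
  @0  [0,0]  acc 30  |  →6  ↓30
  @1  [0,0]  acc 5  |  →1  ↓5
  @2  [0,0]  acc 0  |  →0  ↓0
Under OS (2×2), PE[0][0]:
  @0  [0,0]  acc 30  |  →6  ↓5
  @1  [0,0]  acc 36  |  →1  ↓6
  @2  [0,0]  acc 36  |  →0  ↓0
Under RS (2×2), PE[0][0]:
  @0  [0,0]  acc 30  |  →30  ↓5
  @1  [0,0]  acc 48  |  →48  ↓8
  @2  [0,0]  acc 0  |  →0  ↓0

dataflow = OS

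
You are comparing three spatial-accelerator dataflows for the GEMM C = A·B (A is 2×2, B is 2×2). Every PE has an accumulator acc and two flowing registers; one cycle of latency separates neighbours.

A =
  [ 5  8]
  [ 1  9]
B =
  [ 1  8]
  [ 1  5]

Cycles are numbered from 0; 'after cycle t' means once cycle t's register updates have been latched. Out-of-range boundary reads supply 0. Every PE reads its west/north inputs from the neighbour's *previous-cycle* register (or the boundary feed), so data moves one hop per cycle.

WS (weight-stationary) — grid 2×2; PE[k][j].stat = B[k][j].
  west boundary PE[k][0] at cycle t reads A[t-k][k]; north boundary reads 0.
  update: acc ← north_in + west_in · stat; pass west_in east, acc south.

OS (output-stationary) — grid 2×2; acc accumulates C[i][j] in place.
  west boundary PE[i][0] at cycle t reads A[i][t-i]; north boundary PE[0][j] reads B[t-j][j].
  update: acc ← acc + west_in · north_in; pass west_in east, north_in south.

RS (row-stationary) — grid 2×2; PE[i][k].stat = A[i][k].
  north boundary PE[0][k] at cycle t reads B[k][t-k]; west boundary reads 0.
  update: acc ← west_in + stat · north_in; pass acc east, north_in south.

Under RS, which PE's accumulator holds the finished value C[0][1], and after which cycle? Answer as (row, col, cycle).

RS: C[0][1] accumulates in PE[0][1]:
  0: (0,1).acc=0  regs=<0,0>
  1: (0,1).acc=13  regs=<13,1>
  2: (0,1).acc=80  regs=<80,5>

(row, col, cycle) = (0, 1, 2)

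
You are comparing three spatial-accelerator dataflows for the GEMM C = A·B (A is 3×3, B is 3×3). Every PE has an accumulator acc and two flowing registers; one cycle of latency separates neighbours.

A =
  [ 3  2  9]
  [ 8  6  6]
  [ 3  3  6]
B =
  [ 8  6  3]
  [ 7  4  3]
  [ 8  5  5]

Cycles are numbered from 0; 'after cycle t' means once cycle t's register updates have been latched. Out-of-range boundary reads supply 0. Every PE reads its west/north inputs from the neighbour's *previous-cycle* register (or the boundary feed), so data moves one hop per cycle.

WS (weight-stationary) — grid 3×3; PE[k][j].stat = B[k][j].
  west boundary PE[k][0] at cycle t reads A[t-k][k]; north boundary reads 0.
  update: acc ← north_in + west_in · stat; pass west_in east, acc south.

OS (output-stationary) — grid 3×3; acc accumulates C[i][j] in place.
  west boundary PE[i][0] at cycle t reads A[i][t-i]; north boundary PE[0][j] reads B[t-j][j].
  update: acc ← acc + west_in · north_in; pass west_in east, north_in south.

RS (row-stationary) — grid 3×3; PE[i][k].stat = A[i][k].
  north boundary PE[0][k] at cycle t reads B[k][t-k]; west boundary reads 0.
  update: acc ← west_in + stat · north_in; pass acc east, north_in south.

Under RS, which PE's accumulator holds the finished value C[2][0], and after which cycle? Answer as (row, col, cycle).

(row, col, cycle) = (2, 2, 4)

RS — PE[2][2] is where C[2][0] collects:
  [0] (2,2) acc=0 (h:0 v:0)
  [1] (2,2) acc=0 (h:0 v:0)
  [2] (2,2) acc=0 (h:0 v:0)
  [3] (2,2) acc=0 (h:0 v:0)
  [4] (2,2) acc=93 (h:93 v:8)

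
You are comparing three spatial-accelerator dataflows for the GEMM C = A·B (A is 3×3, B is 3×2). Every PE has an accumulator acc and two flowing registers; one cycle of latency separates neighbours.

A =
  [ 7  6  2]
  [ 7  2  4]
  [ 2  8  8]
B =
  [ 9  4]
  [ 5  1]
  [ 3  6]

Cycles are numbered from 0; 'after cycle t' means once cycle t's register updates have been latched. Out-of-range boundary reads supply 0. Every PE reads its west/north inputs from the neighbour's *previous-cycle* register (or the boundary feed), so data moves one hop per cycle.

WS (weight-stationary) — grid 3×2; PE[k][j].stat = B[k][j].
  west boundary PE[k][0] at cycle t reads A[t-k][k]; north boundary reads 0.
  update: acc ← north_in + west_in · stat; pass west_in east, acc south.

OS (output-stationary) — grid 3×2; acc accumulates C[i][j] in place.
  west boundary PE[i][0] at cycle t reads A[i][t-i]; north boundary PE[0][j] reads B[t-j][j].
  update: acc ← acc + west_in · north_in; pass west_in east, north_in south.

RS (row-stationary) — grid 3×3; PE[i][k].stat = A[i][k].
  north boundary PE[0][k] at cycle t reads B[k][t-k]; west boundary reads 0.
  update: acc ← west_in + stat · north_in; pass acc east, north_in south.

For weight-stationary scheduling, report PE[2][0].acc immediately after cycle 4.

WS 3×2: PE[2][0] cycle-by-cycle (with neighbour feeds):
  step 0 · PE1,0: acc=0; fwd→0 fwd↓0
  step 0 · PE2,0: acc=0; fwd→0 fwd↓0
  step 1 · PE1,0: acc=93; fwd→6 fwd↓93
  step 1 · PE2,0: acc=0; fwd→0 fwd↓0
  step 2 · PE1,0: acc=73; fwd→2 fwd↓73
  step 2 · PE2,0: acc=99; fwd→2 fwd↓99
  step 3 · PE1,0: acc=58; fwd→8 fwd↓58
  step 3 · PE2,0: acc=85; fwd→4 fwd↓85
  step 4 · PE1,0: acc=0; fwd→0 fwd↓0
  step 4 · PE2,0: acc=82; fwd→8 fwd↓82

PE[2][0].acc = 82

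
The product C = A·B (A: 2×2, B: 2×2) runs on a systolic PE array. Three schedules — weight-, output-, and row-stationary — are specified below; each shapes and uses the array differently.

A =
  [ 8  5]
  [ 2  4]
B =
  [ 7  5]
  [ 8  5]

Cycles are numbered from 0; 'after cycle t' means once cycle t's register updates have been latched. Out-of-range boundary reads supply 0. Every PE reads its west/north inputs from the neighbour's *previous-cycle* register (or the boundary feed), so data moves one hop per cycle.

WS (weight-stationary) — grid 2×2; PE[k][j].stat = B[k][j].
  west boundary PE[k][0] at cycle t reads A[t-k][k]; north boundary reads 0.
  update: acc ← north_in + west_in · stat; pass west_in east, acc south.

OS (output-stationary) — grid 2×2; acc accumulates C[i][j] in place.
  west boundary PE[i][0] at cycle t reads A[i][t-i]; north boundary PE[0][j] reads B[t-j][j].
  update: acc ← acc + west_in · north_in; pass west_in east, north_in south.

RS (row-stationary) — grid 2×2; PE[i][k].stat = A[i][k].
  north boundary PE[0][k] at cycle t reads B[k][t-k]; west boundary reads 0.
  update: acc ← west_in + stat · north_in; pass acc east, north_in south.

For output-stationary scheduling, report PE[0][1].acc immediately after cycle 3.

PE[0][1].acc = 65

OS 2×2: PE[0][1] cycle-by-cycle (with neighbour feeds):
  after 0 — PE[0][0] acc=56, pass-E 8, pass-S 7
  after 0 — PE[0][1] acc=0, pass-E 0, pass-S 0
  after 1 — PE[0][0] acc=96, pass-E 5, pass-S 8
  after 1 — PE[0][1] acc=40, pass-E 8, pass-S 5
  after 2 — PE[0][0] acc=96, pass-E 0, pass-S 0
  after 2 — PE[0][1] acc=65, pass-E 5, pass-S 5
  after 3 — PE[0][0] acc=96, pass-E 0, pass-S 0
  after 3 — PE[0][1] acc=65, pass-E 0, pass-S 0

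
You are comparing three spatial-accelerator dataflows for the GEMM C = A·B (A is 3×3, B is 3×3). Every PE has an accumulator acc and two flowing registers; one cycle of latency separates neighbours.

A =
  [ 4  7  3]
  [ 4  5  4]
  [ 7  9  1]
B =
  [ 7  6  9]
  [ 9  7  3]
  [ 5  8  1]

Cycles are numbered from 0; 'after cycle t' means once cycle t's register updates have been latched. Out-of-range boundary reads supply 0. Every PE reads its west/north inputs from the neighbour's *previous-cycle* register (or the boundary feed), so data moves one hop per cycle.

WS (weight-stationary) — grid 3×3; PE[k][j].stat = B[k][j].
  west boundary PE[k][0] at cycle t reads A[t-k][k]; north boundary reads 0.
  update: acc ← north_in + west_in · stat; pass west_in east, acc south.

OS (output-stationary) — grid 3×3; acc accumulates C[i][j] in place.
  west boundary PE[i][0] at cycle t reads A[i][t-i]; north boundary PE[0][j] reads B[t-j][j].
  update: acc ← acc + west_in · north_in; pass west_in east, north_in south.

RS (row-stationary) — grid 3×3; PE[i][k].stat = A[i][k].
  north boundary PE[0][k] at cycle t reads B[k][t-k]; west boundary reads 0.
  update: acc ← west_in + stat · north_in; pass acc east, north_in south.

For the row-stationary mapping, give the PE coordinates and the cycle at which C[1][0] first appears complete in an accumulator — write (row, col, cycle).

(row, col, cycle) = (1, 2, 3)

RS: C[1][0] accumulates in PE[1][2]:
  t=0 PE[1][2]: acc=0 h=0 v=0
  t=1 PE[1][2]: acc=0 h=0 v=0
  t=2 PE[1][2]: acc=0 h=0 v=0
  t=3 PE[1][2]: acc=93 h=93 v=5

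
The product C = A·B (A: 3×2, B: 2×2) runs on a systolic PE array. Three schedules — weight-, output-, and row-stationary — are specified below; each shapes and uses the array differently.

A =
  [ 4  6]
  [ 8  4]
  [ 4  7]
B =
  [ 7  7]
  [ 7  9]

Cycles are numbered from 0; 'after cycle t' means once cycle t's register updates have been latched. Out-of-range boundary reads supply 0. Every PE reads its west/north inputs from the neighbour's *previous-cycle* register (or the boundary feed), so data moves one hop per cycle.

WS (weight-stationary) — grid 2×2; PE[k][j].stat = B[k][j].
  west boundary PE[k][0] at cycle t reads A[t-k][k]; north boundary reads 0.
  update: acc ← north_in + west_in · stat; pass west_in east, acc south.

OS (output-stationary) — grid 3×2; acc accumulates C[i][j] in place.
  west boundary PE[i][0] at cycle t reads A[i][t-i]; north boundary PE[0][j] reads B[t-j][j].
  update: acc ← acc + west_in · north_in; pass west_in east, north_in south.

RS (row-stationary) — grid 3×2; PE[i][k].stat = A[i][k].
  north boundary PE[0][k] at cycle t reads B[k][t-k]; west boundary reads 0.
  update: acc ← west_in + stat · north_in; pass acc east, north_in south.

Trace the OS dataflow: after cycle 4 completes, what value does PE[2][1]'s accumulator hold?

PE[2][1].acc = 91

OS on a 3×2 grid — tracing PE[2][1] and its feeders:
  step 0 · PE1,1: acc=0; fwd→0 fwd↓0
  step 0 · PE2,0: acc=0; fwd→0 fwd↓0
  step 0 · PE2,1: acc=0; fwd→0 fwd↓0
  step 1 · PE1,1: acc=0; fwd→0 fwd↓0
  step 1 · PE2,0: acc=0; fwd→0 fwd↓0
  step 1 · PE2,1: acc=0; fwd→0 fwd↓0
  step 2 · PE1,1: acc=56; fwd→8 fwd↓7
  step 2 · PE2,0: acc=28; fwd→4 fwd↓7
  step 2 · PE2,1: acc=0; fwd→0 fwd↓0
  step 3 · PE1,1: acc=92; fwd→4 fwd↓9
  step 3 · PE2,0: acc=77; fwd→7 fwd↓7
  step 3 · PE2,1: acc=28; fwd→4 fwd↓7
  step 4 · PE1,1: acc=92; fwd→0 fwd↓0
  step 4 · PE2,0: acc=77; fwd→0 fwd↓0
  step 4 · PE2,1: acc=91; fwd→7 fwd↓9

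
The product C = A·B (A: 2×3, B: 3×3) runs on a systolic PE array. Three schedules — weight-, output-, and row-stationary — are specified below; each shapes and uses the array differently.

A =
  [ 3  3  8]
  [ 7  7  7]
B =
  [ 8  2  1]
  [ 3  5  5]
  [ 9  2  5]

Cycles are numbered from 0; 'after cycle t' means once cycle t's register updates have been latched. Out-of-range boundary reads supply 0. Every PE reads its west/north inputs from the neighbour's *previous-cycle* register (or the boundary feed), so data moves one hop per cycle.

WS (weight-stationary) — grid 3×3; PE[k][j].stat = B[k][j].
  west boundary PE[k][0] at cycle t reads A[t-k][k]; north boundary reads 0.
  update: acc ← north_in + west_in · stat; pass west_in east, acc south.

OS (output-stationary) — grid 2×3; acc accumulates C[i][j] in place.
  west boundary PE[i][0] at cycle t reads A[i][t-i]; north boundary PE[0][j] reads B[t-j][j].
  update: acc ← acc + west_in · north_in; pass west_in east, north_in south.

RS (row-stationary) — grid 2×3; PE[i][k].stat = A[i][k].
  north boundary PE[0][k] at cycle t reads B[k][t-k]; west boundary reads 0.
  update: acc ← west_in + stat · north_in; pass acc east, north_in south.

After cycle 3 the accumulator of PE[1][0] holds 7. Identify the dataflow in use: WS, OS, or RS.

Under WS (3×3), PE[1][0]:
  c0 r1c0: 0 / 0 / 0
  c1 r1c0: 33 / 3 / 33
  c2 r1c0: 77 / 7 / 77
  c3 r1c0: 0 / 0 / 0
Under OS (2×3), PE[1][0]:
  c0 r1c0: 0 / 0 / 0
  c1 r1c0: 56 / 7 / 8
  c2 r1c0: 77 / 7 / 3
  c3 r1c0: 140 / 7 / 9
Under RS (2×3), PE[1][0]:
  c0 r1c0: 0 / 0 / 0
  c1 r1c0: 56 / 56 / 8
  c2 r1c0: 14 / 14 / 2
  c3 r1c0: 7 / 7 / 1

dataflow = RS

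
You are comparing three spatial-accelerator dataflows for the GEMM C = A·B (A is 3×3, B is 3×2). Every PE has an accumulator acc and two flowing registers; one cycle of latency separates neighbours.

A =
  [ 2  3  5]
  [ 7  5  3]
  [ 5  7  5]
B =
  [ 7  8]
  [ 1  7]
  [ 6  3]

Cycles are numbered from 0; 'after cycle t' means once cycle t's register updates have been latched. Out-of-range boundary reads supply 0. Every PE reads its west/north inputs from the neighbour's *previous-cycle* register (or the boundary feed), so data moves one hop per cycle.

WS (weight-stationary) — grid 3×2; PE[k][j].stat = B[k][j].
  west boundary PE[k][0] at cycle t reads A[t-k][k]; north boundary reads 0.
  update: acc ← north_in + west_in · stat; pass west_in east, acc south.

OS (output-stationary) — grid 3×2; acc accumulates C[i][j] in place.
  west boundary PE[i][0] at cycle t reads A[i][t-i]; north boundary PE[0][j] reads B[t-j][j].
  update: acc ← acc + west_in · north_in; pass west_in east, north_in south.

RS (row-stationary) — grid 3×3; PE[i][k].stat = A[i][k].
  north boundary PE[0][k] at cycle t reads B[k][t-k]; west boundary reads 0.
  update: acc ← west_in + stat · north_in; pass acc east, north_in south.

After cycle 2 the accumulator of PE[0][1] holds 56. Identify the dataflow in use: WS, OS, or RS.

dataflow = WS

— WS: 3×2; PE[0][1] trace:
  c0 r0c1: 0 / 0 / 0
  c1 r0c1: 16 / 2 / 16
  c2 r0c1: 56 / 7 / 56
— OS: 3×2; PE[0][1] trace:
  c0 r0c1: 0 / 0 / 0
  c1 r0c1: 16 / 2 / 8
  c2 r0c1: 37 / 3 / 7
— RS: 3×3; PE[0][1] trace:
  c0 r0c1: 0 / 0 / 0
  c1 r0c1: 17 / 17 / 1
  c2 r0c1: 37 / 37 / 7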